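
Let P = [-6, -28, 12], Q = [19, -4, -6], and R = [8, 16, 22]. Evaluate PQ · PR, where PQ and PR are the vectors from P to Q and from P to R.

1226

PQ = Q − P = (25, 24, -18)
PR = R − P = (14, 44, 10)
PQ · PR = 25·14 + 24·44 + (-18)·10 = 350 + 1056 - 180 = 1226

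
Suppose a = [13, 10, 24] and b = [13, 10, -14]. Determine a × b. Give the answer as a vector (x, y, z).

i: 10·(-14) - 24·10 = -140 - 240 = -380
j: 24·13 - 13·(-14) = 312 - (-182) = 494
k: 13·10 - 10·13 = 130 - 130 = 0
a × b = (-380, 494, 0)

(-380, 494, 0)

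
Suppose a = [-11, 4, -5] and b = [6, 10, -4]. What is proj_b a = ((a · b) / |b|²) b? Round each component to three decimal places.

(-0.237, -0.395, 0.158)

a · b = (-11)·6 + 4·10 + (-5)·(-4) = -66 + 40 + 20 = -6
|b|² = 36 + 100 + 16 = 152
proj_b a = (-6/152) · (6, 10, -4) ≈ (-0.237, -0.395, 0.158)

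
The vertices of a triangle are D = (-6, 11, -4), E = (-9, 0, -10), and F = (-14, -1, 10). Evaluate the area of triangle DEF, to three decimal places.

DE = (-3, -11, -6),  DF = (-8, -12, 14)
i: (-11)·14 - (-6)·(-12) = -154 - 72 = -226
j: (-6)·(-8) - (-3)·14 = 48 - (-42) = 90
k: (-3)·(-12) - (-11)·(-8) = 36 - 88 = -52
DE × DF = (-226, 90, -52)
|DE × DF| = √61880 ≈ 248.7569
area = ½ · 248.7569 ≈ 124.378

124.378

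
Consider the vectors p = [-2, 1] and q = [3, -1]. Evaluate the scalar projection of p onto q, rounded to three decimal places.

-2.214

p · q = (-2)·3 + 1·(-1) = -6 - 1 = -7
|q| = √(9 + 1) = √10 ≈ 3.1623
comp_q p = -7 / √10 ≈ -2.214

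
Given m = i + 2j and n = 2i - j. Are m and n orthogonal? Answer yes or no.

yes

m · n = 1·2 + 2·(-1) = 2 - 2 = 0
Zero, so the vectors are orthogonal.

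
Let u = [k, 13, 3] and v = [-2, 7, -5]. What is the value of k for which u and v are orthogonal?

38

u · v = k·(-2) + 13·7 + 3·(-5) = 76 - 2k
Set equal to 0: -2k = -76, so k = 38.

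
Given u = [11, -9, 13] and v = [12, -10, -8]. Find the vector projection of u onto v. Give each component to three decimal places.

u · v = 11·12 + (-9)·(-10) + 13·(-8) = 132 + 90 - 104 = 118
|v|² = 144 + 100 + 64 = 308
proj_v u = (118/308) · (12, -10, -8) ≈ (4.597, -3.831, -3.065)

(4.597, -3.831, -3.065)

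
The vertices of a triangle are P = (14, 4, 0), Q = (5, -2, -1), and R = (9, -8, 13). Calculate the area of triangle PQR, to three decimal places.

85.247

PQ = (-9, -6, -1),  PR = (-5, -12, 13)
i: (-6)·13 - (-1)·(-12) = -78 - 12 = -90
j: (-1)·(-5) - (-9)·13 = 5 - (-117) = 122
k: (-9)·(-12) - (-6)·(-5) = 108 - 30 = 78
PQ × PR = (-90, 122, 78)
|PQ × PR| = √29068 ≈ 170.4934
area = ½ · 170.4934 ≈ 85.247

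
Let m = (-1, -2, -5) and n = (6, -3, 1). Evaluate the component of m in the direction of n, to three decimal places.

m · n = (-1)·6 + (-2)·(-3) + (-5)·1 = -6 + 6 - 5 = -5
|n| = √(36 + 9 + 1) = √46 ≈ 6.7823
comp_n m = -5 / √46 ≈ -0.737

-0.737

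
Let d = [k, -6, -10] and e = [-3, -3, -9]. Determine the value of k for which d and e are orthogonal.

36

d · e = k·(-3) + (-6)·(-3) + (-10)·(-9) = 108 - 3k
Set equal to 0: -3k = -108, so k = 36.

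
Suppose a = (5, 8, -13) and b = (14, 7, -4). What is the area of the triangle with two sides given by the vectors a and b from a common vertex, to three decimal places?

i: 8·(-4) - (-13)·7 = -32 - (-91) = 59
j: (-13)·14 - 5·(-4) = -182 - (-20) = -162
k: 5·7 - 8·14 = 35 - 112 = -77
a × b = (59, -162, -77)
|a × b| = √(59² + (-162)² + (-77)²) = √35654 ≈ 188.8227
area = ½ · 188.8227 ≈ 94.411

94.411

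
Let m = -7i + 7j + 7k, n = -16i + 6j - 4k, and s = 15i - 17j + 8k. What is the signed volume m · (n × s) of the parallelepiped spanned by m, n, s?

1890

n × s:
i: 6·8 - (-4)·(-17) = 48 - 68 = -20
j: (-4)·15 - (-16)·8 = -60 - (-128) = 68
k: (-16)·(-17) - 6·15 = 272 - 90 = 182
n × s = (-20, 68, 182)
m · (n × s) = (-7)·(-20) + 7·68 + 7·182 = 140 + 476 + 1274 = 1890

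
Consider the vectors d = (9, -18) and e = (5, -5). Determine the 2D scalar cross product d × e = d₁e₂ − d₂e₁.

45

9·(-5) - (-18)·5 = -45 - (-90) = 45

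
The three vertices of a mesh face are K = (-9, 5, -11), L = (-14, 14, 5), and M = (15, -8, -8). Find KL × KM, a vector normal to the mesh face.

(235, 399, -151)

KL = (-5, 9, 16)
KM = (24, -13, 3)
i: 9·3 - 16·(-13) = 27 - (-208) = 235
j: 16·24 - (-5)·3 = 384 - (-15) = 399
k: (-5)·(-13) - 9·24 = 65 - 216 = -151
KL × KM = (235, 399, -151)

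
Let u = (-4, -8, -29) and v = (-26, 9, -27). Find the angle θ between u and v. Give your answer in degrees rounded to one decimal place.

u · v = (-4)·(-26) + (-8)·9 + (-29)·(-27) = 104 - 72 + 783 = 815
|u|² = 16 + 64 + 841 = 921,  |u| = √921 ≈ 30.347982
|v|² = 676 + 81 + 729 = 1486,  |v| = √1486 ≈ 38.548671
cos θ = 815 / (30.347982 · 38.548671) ≈ 0.69666
θ = arccos(0.69666) ≈ 45.8°

45.8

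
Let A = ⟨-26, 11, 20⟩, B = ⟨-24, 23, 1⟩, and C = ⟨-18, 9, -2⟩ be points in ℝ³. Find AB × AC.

AB = (2, 12, -19)
AC = (8, -2, -22)
i: 12·(-22) - (-19)·(-2) = -264 - 38 = -302
j: (-19)·8 - 2·(-22) = -152 - (-44) = -108
k: 2·(-2) - 12·8 = -4 - 96 = -100
AB × AC = (-302, -108, -100)

(-302, -108, -100)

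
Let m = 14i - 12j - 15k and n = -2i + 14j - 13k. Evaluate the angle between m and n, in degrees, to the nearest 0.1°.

m · n = 14·(-2) + (-12)·14 + (-15)·(-13) = -28 - 168 + 195 = -1
|m|² = 196 + 144 + 225 = 565,  |m| = √565 ≈ 23.769729
|n|² = 4 + 196 + 169 = 369,  |n| = √369 ≈ 19.209373
cos θ = -1 / (23.769729 · 19.209373) ≈ -0.00219
θ = arccos(-0.00219) ≈ 90.1°

90.1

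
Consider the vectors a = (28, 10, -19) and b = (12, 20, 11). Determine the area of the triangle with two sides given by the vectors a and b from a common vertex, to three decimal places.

424.557

i: 10·11 - (-19)·20 = 110 - (-380) = 490
j: (-19)·12 - 28·11 = -228 - 308 = -536
k: 28·20 - 10·12 = 560 - 120 = 440
a × b = (490, -536, 440)
|a × b| = √(490² + (-536)² + 440²) = √720996 ≈ 849.1148
area = ½ · 849.1148 ≈ 424.557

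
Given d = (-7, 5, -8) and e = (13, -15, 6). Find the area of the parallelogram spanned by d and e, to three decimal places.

116.379

i: 5·6 - (-8)·(-15) = 30 - 120 = -90
j: (-8)·13 - (-7)·6 = -104 - (-42) = -62
k: (-7)·(-15) - 5·13 = 105 - 65 = 40
d × e = (-90, -62, 40)
|d × e| = √((-90)² + (-62)² + 40²) = √13544 ≈ 116.3787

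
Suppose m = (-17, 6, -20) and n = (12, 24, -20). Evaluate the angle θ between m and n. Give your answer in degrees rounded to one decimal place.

67.8

m · n = (-17)·12 + 6·24 + (-20)·(-20) = -204 + 144 + 400 = 340
|m|² = 289 + 36 + 400 = 725,  |m| = √725 ≈ 26.925824
|n|² = 144 + 576 + 400 = 1120,  |n| = √1120 ≈ 33.466401
cos θ = 340 / (26.925824 · 33.466401) ≈ 0.37731
θ = arccos(0.37731) ≈ 67.8°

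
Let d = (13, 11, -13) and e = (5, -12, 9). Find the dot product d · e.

d · e = 13·5 + 11·(-12) + (-13)·9 = 65 - 132 - 117 = -184

-184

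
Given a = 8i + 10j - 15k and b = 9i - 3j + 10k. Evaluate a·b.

a · b = 8·9 + 10·(-3) + (-15)·10 = 72 - 30 - 150 = -108

-108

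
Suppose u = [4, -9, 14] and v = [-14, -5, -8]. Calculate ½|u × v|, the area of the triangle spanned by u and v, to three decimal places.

130.744

i: (-9)·(-8) - 14·(-5) = 72 - (-70) = 142
j: 14·(-14) - 4·(-8) = -196 - (-32) = -164
k: 4·(-5) - (-9)·(-14) = -20 - 126 = -146
u × v = (142, -164, -146)
|u × v| = √(142² + (-164)² + (-146)²) = √68376 ≈ 261.4880
area = ½ · 261.4880 ≈ 130.744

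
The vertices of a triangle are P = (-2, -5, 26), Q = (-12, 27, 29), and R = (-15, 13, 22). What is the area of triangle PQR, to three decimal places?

154.160

PQ = (-10, 32, 3),  PR = (-13, 18, -4)
i: 32·(-4) - 3·18 = -128 - 54 = -182
j: 3·(-13) - (-10)·(-4) = -39 - 40 = -79
k: (-10)·18 - 32·(-13) = -180 - (-416) = 236
PQ × PR = (-182, -79, 236)
|PQ × PR| = √95061 ≈ 308.3196
area = ½ · 308.3196 ≈ 154.160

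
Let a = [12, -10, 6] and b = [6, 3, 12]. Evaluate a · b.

a · b = 12·6 + (-10)·3 + 6·12 = 72 - 30 + 72 = 114

114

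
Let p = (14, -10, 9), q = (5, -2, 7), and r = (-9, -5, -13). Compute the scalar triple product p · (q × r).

447

q × r:
i: (-2)·(-13) - 7·(-5) = 26 - (-35) = 61
j: 7·(-9) - 5·(-13) = -63 - (-65) = 2
k: 5·(-5) - (-2)·(-9) = -25 - 18 = -43
q × r = (61, 2, -43)
p · (q × r) = 14·61 + (-10)·2 + 9·(-43) = 854 - 20 - 387 = 447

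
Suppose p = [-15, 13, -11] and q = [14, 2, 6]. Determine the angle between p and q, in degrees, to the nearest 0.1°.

135.8

p · q = (-15)·14 + 13·2 + (-11)·6 = -210 + 26 - 66 = -250
|p|² = 225 + 169 + 121 = 515,  |p| = √515 ≈ 22.693611
|q|² = 196 + 4 + 36 = 236,  |q| = √236 ≈ 15.362291
cos θ = -250 / (22.693611 · 15.362291) ≈ -0.71710
θ = arccos(-0.71710) ≈ 135.8°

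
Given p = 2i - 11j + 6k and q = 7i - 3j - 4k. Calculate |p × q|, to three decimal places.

i: (-11)·(-4) - 6·(-3) = 44 - (-18) = 62
j: 6·7 - 2·(-4) = 42 - (-8) = 50
k: 2·(-3) - (-11)·7 = -6 - (-77) = 71
p × q = (62, 50, 71)
|p × q| = √(62² + 50² + 71²) = √11385 ≈ 106.7005

106.701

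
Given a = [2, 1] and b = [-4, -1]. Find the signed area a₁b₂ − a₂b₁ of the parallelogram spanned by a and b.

2·(-1) - 1·(-4) = -2 - (-4) = 2

2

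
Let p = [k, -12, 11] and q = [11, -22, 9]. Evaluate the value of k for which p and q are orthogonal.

-33

p · q = k·11 + (-12)·(-22) + 11·9 = 363 + 11k
Set equal to 0: 11k = -363, so k = -33.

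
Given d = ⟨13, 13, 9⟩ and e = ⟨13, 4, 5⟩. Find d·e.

266

d · e = 13·13 + 13·4 + 9·5 = 169 + 52 + 45 = 266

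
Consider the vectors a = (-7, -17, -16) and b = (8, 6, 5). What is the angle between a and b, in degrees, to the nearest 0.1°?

a · b = (-7)·8 + (-17)·6 + (-16)·5 = -56 - 102 - 80 = -238
|a|² = 49 + 289 + 256 = 594,  |a| = √594 ≈ 24.372115
|b|² = 64 + 36 + 25 = 125,  |b| = √125 ≈ 11.180340
cos θ = -238 / (24.372115 · 11.180340) ≈ -0.87343
θ = arccos(-0.87343) ≈ 150.9°

150.9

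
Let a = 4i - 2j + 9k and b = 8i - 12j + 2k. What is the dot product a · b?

74

a · b = 4·8 + (-2)·(-12) + 9·2 = 32 + 24 + 18 = 74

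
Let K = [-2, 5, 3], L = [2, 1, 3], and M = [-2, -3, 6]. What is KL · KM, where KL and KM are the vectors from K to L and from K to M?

32

KL = L − K = (4, -4, 0)
KM = M − K = (0, -8, 3)
KL · KM = 4·0 + (-4)·(-8) + 0·3 = 0 + 32 + 0 = 32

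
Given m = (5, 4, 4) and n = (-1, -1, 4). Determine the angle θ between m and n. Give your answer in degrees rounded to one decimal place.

m · n = 5·(-1) + 4·(-1) + 4·4 = -5 - 4 + 16 = 7
|m|² = 25 + 16 + 16 = 57,  |m| = √57 ≈ 7.549834
|n|² = 1 + 1 + 16 = 18,  |n| = √18 ≈ 4.242641
cos θ = 7 / (7.549834 · 4.242641) ≈ 0.21854
θ = arccos(0.21854) ≈ 77.4°

77.4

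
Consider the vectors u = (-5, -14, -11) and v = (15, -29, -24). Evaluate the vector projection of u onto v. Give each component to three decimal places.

u · v = (-5)·15 + (-14)·(-29) + (-11)·(-24) = -75 + 406 + 264 = 595
|v|² = 225 + 841 + 576 = 1642
proj_v u = (595/1642) · (15, -29, -24) ≈ (5.435, -10.509, -8.697)

(5.435, -10.509, -8.697)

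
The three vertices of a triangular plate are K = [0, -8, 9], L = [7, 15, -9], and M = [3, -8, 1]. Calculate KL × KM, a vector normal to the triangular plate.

KL = (7, 23, -18)
KM = (3, 0, -8)
i: 23·(-8) - (-18)·0 = -184 - 0 = -184
j: (-18)·3 - 7·(-8) = -54 - (-56) = 2
k: 7·0 - 23·3 = 0 - 69 = -69
KL × KM = (-184, 2, -69)

(-184, 2, -69)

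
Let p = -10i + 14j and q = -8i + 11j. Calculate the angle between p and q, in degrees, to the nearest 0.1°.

0.5

p · q = (-10)·(-8) + 14·11 = 80 + 154 = 234
|p|² = 100 + 196 = 296,  |p| = √296 ≈ 17.204651
|q|² = 64 + 121 = 185,  |q| = √185 ≈ 13.601471
cos θ = 234 / (17.204651 · 13.601471) ≈ 0.99996
θ = arccos(0.99996) ≈ 0.5°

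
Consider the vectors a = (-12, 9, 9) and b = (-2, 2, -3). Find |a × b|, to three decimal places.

70.548

i: 9·(-3) - 9·2 = -27 - 18 = -45
j: 9·(-2) - (-12)·(-3) = -18 - 36 = -54
k: (-12)·2 - 9·(-2) = -24 - (-18) = -6
a × b = (-45, -54, -6)
|a × b| = √((-45)² + (-54)² + (-6)²) = √4977 ≈ 70.5479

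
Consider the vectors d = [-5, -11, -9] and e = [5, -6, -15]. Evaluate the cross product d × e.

(111, -120, 85)

i: (-11)·(-15) - (-9)·(-6) = 165 - 54 = 111
j: (-9)·5 - (-5)·(-15) = -45 - 75 = -120
k: (-5)·(-6) - (-11)·5 = 30 - (-55) = 85
d × e = (111, -120, 85)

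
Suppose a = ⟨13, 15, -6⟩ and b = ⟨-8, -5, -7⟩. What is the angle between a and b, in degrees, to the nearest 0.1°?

a · b = 13·(-8) + 15·(-5) + (-6)·(-7) = -104 - 75 + 42 = -137
|a|² = 169 + 225 + 36 = 430,  |a| = √430 ≈ 20.736441
|b|² = 64 + 25 + 49 = 138,  |b| = √138 ≈ 11.747340
cos θ = -137 / (20.736441 · 11.747340) ≈ -0.56240
θ = arccos(-0.56240) ≈ 124.2°

124.2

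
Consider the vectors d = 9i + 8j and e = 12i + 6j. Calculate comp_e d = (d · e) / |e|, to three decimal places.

d · e = 9·12 + 8·6 = 108 + 48 = 156
|e| = √(144 + 36) = √180 ≈ 13.4164
comp_e d = 156 / √180 ≈ 11.628

11.628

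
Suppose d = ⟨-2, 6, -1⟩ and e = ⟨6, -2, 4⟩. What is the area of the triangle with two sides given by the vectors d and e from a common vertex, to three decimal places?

19.442

i: 6·4 - (-1)·(-2) = 24 - 2 = 22
j: (-1)·6 - (-2)·4 = -6 - (-8) = 2
k: (-2)·(-2) - 6·6 = 4 - 36 = -32
d × e = (22, 2, -32)
|d × e| = √(22² + 2² + (-32)²) = √1512 ≈ 38.8844
area = ½ · 38.8844 ≈ 19.442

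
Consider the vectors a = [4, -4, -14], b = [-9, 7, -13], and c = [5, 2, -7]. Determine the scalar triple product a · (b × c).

1162

b × c:
i: 7·(-7) - (-13)·2 = -49 - (-26) = -23
j: (-13)·5 - (-9)·(-7) = -65 - 63 = -128
k: (-9)·2 - 7·5 = -18 - 35 = -53
b × c = (-23, -128, -53)
a · (b × c) = 4·(-23) + (-4)·(-128) + (-14)·(-53) = -92 + 512 + 742 = 1162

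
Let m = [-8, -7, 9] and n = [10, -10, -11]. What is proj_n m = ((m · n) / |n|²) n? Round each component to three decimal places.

m · n = (-8)·10 + (-7)·(-10) + 9·(-11) = -80 + 70 - 99 = -109
|n|² = 100 + 100 + 121 = 321
proj_n m = (-109/321) · (10, -10, -11) ≈ (-3.396, 3.396, 3.735)

(-3.396, 3.396, 3.735)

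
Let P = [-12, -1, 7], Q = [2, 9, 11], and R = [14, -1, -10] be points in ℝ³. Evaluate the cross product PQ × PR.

(-170, 342, -260)

PQ = (14, 10, 4)
PR = (26, 0, -17)
i: 10·(-17) - 4·0 = -170 - 0 = -170
j: 4·26 - 14·(-17) = 104 - (-238) = 342
k: 14·0 - 10·26 = 0 - 260 = -260
PQ × PR = (-170, 342, -260)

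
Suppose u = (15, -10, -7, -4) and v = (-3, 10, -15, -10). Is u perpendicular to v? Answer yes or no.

yes

u · v = 15·(-3) + (-10)·10 + (-7)·(-15) + (-4)·(-10) = -45 - 100 + 105 + 40 = 0
Zero, so the vectors are orthogonal.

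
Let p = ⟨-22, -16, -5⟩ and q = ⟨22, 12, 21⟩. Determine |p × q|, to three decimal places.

i: (-16)·21 - (-5)·12 = -336 - (-60) = -276
j: (-5)·22 - (-22)·21 = -110 - (-462) = 352
k: (-22)·12 - (-16)·22 = -264 - (-352) = 88
p × q = (-276, 352, 88)
|p × q| = √((-276)² + 352² + 88²) = √207824 ≈ 455.8772

455.877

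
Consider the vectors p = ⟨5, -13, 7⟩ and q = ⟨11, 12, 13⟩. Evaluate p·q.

-10

p · q = 5·11 + (-13)·12 + 7·13 = 55 - 156 + 91 = -10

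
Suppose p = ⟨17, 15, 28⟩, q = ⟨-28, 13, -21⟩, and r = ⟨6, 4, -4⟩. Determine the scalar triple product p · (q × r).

q × r:
i: 13·(-4) - (-21)·4 = -52 - (-84) = 32
j: (-21)·6 - (-28)·(-4) = -126 - 112 = -238
k: (-28)·4 - 13·6 = -112 - 78 = -190
q × r = (32, -238, -190)
p · (q × r) = 17·32 + 15·(-238) + 28·(-190) = 544 - 3570 - 5320 = -8346

-8346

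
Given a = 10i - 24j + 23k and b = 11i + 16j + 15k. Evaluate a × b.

(-728, 103, 424)

i: (-24)·15 - 23·16 = -360 - 368 = -728
j: 23·11 - 10·15 = 253 - 150 = 103
k: 10·16 - (-24)·11 = 160 - (-264) = 424
a × b = (-728, 103, 424)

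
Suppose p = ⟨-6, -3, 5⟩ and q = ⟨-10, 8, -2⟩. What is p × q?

(-34, -62, -78)

i: (-3)·(-2) - 5·8 = 6 - 40 = -34
j: 5·(-10) - (-6)·(-2) = -50 - 12 = -62
k: (-6)·8 - (-3)·(-10) = -48 - 30 = -78
p × q = (-34, -62, -78)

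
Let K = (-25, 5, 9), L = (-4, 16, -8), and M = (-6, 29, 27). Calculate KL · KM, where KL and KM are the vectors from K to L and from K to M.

KL = L − K = (21, 11, -17)
KM = M − K = (19, 24, 18)
KL · KM = 21·19 + 11·24 + (-17)·18 = 399 + 264 - 306 = 357

357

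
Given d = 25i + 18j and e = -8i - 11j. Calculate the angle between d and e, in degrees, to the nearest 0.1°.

d · e = 25·(-8) + 18·(-11) = -200 - 198 = -398
|d|² = 625 + 324 = 949,  |d| = √949 ≈ 30.805844
|e|² = 64 + 121 = 185,  |e| = √185 ≈ 13.601471
cos θ = -398 / (30.805844 · 13.601471) ≈ -0.94987
θ = arccos(-0.94987) ≈ 161.8°

161.8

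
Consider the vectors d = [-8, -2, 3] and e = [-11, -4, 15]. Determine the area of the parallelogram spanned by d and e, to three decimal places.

89.404

i: (-2)·15 - 3·(-4) = -30 - (-12) = -18
j: 3·(-11) - (-8)·15 = -33 - (-120) = 87
k: (-8)·(-4) - (-2)·(-11) = 32 - 22 = 10
d × e = (-18, 87, 10)
|d × e| = √((-18)² + 87² + 10²) = √7993 ≈ 89.4036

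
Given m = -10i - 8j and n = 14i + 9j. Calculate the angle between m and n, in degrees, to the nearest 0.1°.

m · n = (-10)·14 + (-8)·9 = -140 - 72 = -212
|m|² = 100 + 64 = 164,  |m| = √164 ≈ 12.806248
|n|² = 196 + 81 = 277,  |n| = √277 ≈ 16.643317
cos θ = -212 / (12.806248 · 16.643317) ≈ -0.99466
θ = arccos(-0.99466) ≈ 174.1°

174.1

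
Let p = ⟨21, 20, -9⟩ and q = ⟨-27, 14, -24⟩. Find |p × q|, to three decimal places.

i: 20·(-24) - (-9)·14 = -480 - (-126) = -354
j: (-9)·(-27) - 21·(-24) = 243 - (-504) = 747
k: 21·14 - 20·(-27) = 294 - (-540) = 834
p × q = (-354, 747, 834)
|p × q| = √((-354)² + 747² + 834²) = √1378881 ≈ 1174.2576

1174.258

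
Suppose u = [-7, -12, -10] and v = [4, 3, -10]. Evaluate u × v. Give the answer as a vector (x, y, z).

i: (-12)·(-10) - (-10)·3 = 120 - (-30) = 150
j: (-10)·4 - (-7)·(-10) = -40 - 70 = -110
k: (-7)·3 - (-12)·4 = -21 - (-48) = 27
u × v = (150, -110, 27)

(150, -110, 27)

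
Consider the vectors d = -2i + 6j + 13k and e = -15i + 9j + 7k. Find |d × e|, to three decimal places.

208.734

i: 6·7 - 13·9 = 42 - 117 = -75
j: 13·(-15) - (-2)·7 = -195 - (-14) = -181
k: (-2)·9 - 6·(-15) = -18 - (-90) = 72
d × e = (-75, -181, 72)
|d × e| = √((-75)² + (-181)² + 72²) = √43570 ≈ 208.7343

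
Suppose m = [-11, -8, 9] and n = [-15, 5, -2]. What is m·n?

107

m · n = (-11)·(-15) + (-8)·5 + 9·(-2) = 165 - 40 - 18 = 107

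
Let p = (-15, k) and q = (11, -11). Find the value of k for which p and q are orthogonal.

p · q = (-15)·11 + k·(-11) = -165 - 11k
Set equal to 0: -11k = 165, so k = -15.

-15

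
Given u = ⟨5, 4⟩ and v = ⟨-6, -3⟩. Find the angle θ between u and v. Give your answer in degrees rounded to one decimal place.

u · v = 5·(-6) + 4·(-3) = -30 - 12 = -42
|u|² = 25 + 16 = 41,  |u| = √41 ≈ 6.403124
|v|² = 36 + 9 = 45,  |v| = √45 ≈ 6.708204
cos θ = -42 / (6.403124 · 6.708204) ≈ -0.97780
θ = arccos(-0.97780) ≈ 167.9°

167.9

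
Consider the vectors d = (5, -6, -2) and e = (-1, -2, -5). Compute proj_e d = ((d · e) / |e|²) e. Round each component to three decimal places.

d · e = 5·(-1) + (-6)·(-2) + (-2)·(-5) = -5 + 12 + 10 = 17
|e|² = 1 + 4 + 25 = 30
proj_e d = (17/30) · (-1, -2, -5) ≈ (-0.567, -1.133, -2.833)

(-0.567, -1.133, -2.833)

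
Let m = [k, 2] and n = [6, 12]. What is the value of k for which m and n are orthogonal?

-4

m · n = k·6 + 2·12 = 24 + 6k
Set equal to 0: 6k = -24, so k = -4.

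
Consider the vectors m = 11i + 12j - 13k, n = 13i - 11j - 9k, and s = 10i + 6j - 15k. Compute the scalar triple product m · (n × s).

n × s:
i: (-11)·(-15) - (-9)·6 = 165 - (-54) = 219
j: (-9)·10 - 13·(-15) = -90 - (-195) = 105
k: 13·6 - (-11)·10 = 78 - (-110) = 188
n × s = (219, 105, 188)
m · (n × s) = 11·219 + 12·105 + (-13)·188 = 2409 + 1260 - 2444 = 1225

1225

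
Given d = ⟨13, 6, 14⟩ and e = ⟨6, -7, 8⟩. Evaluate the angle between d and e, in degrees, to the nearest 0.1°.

d · e = 13·6 + 6·(-7) + 14·8 = 78 - 42 + 112 = 148
|d|² = 169 + 36 + 196 = 401,  |d| = √401 ≈ 20.024984
|e|² = 36 + 49 + 64 = 149,  |e| = √149 ≈ 12.206556
cos θ = 148 / (20.024984 · 12.206556) ≈ 0.60548
θ = arccos(0.60548) ≈ 52.7°

52.7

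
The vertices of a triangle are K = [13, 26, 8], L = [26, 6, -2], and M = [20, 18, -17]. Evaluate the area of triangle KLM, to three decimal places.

KL = (13, -20, -10),  KM = (7, -8, -25)
i: (-20)·(-25) - (-10)·(-8) = 500 - 80 = 420
j: (-10)·7 - 13·(-25) = -70 - (-325) = 255
k: 13·(-8) - (-20)·7 = -104 - (-140) = 36
KL × KM = (420, 255, 36)
|KL × KM| = √242721 ≈ 492.6672
area = ½ · 492.6672 ≈ 246.334

246.334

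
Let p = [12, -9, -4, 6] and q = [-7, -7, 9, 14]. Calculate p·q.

27

p · q = 12·(-7) + (-9)·(-7) + (-4)·9 + 6·14 = -84 + 63 - 36 + 84 = 27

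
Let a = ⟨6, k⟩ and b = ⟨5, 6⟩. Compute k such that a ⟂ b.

a · b = 6·5 + k·6 = 30 + 6k
Set equal to 0: 6k = -30, so k = -5.

-5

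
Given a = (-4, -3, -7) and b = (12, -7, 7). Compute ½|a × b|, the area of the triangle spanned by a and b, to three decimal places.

55.073

i: (-3)·7 - (-7)·(-7) = -21 - 49 = -70
j: (-7)·12 - (-4)·7 = -84 - (-28) = -56
k: (-4)·(-7) - (-3)·12 = 28 - (-36) = 64
a × b = (-70, -56, 64)
|a × b| = √((-70)² + (-56)² + 64²) = √12132 ≈ 110.1454
area = ½ · 110.1454 ≈ 55.073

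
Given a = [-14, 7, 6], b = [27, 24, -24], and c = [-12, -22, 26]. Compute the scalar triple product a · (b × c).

b × c:
i: 24·26 - (-24)·(-22) = 624 - 528 = 96
j: (-24)·(-12) - 27·26 = 288 - 702 = -414
k: 27·(-22) - 24·(-12) = -594 - (-288) = -306
b × c = (96, -414, -306)
a · (b × c) = (-14)·96 + 7·(-414) + 6·(-306) = -1344 - 2898 - 1836 = -6078

-6078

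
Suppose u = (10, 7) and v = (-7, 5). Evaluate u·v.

u · v = 10·(-7) + 7·5 = -70 + 35 = -35

-35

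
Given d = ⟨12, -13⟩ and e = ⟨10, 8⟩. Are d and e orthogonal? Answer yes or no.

d · e = 12·10 + (-13)·8 = 120 - 104 = 16
Nonzero, so the vectors are not orthogonal.

no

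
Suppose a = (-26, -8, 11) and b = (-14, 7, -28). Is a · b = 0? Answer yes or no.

yes

a · b = (-26)·(-14) + (-8)·7 + 11·(-28) = 364 - 56 - 308 = 0
Zero, so the vectors are orthogonal.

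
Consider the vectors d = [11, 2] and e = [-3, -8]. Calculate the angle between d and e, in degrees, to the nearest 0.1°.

d · e = 11·(-3) + 2·(-8) = -33 - 16 = -49
|d|² = 121 + 4 = 125,  |d| = √125 ≈ 11.180340
|e|² = 9 + 64 = 73,  |e| = √73 ≈ 8.544004
cos θ = -49 / (11.180340 · 8.544004) ≈ -0.51296
θ = arccos(-0.51296) ≈ 120.9°

120.9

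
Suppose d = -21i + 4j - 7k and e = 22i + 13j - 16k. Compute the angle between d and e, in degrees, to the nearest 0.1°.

116.1

d · e = (-21)·22 + 4·13 + (-7)·(-16) = -462 + 52 + 112 = -298
|d|² = 441 + 16 + 49 = 506,  |d| = √506 ≈ 22.494444
|e|² = 484 + 169 + 256 = 909,  |e| = √909 ≈ 30.149627
cos θ = -298 / (22.494444 · 30.149627) ≈ -0.43940
θ = arccos(-0.43940) ≈ 116.1°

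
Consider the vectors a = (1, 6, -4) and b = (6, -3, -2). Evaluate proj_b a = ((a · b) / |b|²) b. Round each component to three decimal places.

a · b = 1·6 + 6·(-3) + (-4)·(-2) = 6 - 18 + 8 = -4
|b|² = 36 + 9 + 4 = 49
proj_b a = (-4/49) · (6, -3, -2) ≈ (-0.490, 0.245, 0.163)

(-0.490, 0.245, 0.163)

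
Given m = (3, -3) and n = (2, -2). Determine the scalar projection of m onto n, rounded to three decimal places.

m · n = 3·2 + (-3)·(-2) = 6 + 6 = 12
|n| = √(4 + 4) = √8 ≈ 2.8284
comp_n m = 12 / √8 ≈ 4.243

4.243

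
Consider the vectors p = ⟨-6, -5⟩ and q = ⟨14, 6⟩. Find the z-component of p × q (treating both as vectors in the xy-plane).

34

(-6)·6 - (-5)·14 = -36 - (-70) = 34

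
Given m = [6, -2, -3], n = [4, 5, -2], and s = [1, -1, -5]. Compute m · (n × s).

-171

n × s:
i: 5·(-5) - (-2)·(-1) = -25 - 2 = -27
j: (-2)·1 - 4·(-5) = -2 - (-20) = 18
k: 4·(-1) - 5·1 = -4 - 5 = -9
n × s = (-27, 18, -9)
m · (n × s) = 6·(-27) + (-2)·18 + (-3)·(-9) = -162 - 36 + 27 = -171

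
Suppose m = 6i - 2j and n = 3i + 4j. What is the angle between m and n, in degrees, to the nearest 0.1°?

71.6

m · n = 6·3 + (-2)·4 = 18 - 8 = 10
|m|² = 36 + 4 = 40,  |m| = √40 ≈ 6.324555
|n|² = 9 + 16 = 25,  |n| = √25 ≈ 5.000000
cos θ = 10 / (6.324555 · 5.000000) ≈ 0.31623
θ = arccos(0.31623) ≈ 71.6°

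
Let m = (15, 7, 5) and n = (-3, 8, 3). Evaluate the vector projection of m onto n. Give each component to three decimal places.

m · n = 15·(-3) + 7·8 + 5·3 = -45 + 56 + 15 = 26
|n|² = 9 + 64 + 9 = 82
proj_n m = (26/82) · (-3, 8, 3) ≈ (-0.951, 2.537, 0.951)

(-0.951, 2.537, 0.951)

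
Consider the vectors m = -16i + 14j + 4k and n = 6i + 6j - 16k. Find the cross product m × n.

i: 14·(-16) - 4·6 = -224 - 24 = -248
j: 4·6 - (-16)·(-16) = 24 - 256 = -232
k: (-16)·6 - 14·6 = -96 - 84 = -180
m × n = (-248, -232, -180)

(-248, -232, -180)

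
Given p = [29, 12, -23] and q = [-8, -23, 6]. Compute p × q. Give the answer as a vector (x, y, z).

i: 12·6 - (-23)·(-23) = 72 - 529 = -457
j: (-23)·(-8) - 29·6 = 184 - 174 = 10
k: 29·(-23) - 12·(-8) = -667 - (-96) = -571
p × q = (-457, 10, -571)

(-457, 10, -571)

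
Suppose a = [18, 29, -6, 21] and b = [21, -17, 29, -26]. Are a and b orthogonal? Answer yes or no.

a · b = 18·21 + 29·(-17) + (-6)·29 + 21·(-26) = 378 - 493 - 174 - 546 = -835
Nonzero, so the vectors are not orthogonal.

no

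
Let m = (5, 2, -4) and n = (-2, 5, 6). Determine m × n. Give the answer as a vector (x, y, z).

i: 2·6 - (-4)·5 = 12 - (-20) = 32
j: (-4)·(-2) - 5·6 = 8 - 30 = -22
k: 5·5 - 2·(-2) = 25 - (-4) = 29
m × n = (32, -22, 29)

(32, -22, 29)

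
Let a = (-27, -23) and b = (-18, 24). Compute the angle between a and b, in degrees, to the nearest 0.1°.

a · b = (-27)·(-18) + (-23)·24 = 486 - 552 = -66
|a|² = 729 + 529 = 1258,  |a| = √1258 ≈ 35.468296
|b|² = 324 + 576 = 900,  |b| = √900 ≈ 30.000000
cos θ = -66 / (35.468296 · 30.000000) ≈ -0.06203
θ = arccos(-0.06203) ≈ 93.6°

93.6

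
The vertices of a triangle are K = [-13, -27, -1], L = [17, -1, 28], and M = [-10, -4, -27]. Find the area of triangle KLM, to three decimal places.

855.845

KL = (30, 26, 29),  KM = (3, 23, -26)
i: 26·(-26) - 29·23 = -676 - 667 = -1343
j: 29·3 - 30·(-26) = 87 - (-780) = 867
k: 30·23 - 26·3 = 690 - 78 = 612
KL × KM = (-1343, 867, 612)
|KL × KM| = √2929882 ≈ 1711.6898
area = ½ · 1711.6898 ≈ 855.845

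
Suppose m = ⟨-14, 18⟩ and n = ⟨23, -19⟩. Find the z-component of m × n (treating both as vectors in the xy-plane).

-148

(-14)·(-19) - 18·23 = 266 - 414 = -148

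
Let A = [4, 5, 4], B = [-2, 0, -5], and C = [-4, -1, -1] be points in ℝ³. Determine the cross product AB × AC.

AB = (-6, -5, -9)
AC = (-8, -6, -5)
i: (-5)·(-5) - (-9)·(-6) = 25 - 54 = -29
j: (-9)·(-8) - (-6)·(-5) = 72 - 30 = 42
k: (-6)·(-6) - (-5)·(-8) = 36 - 40 = -4
AB × AC = (-29, 42, -4)

(-29, 42, -4)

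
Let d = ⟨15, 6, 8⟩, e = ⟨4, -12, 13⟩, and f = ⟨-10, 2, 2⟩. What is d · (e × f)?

e × f:
i: (-12)·2 - 13·2 = -24 - 26 = -50
j: 13·(-10) - 4·2 = -130 - 8 = -138
k: 4·2 - (-12)·(-10) = 8 - 120 = -112
e × f = (-50, -138, -112)
d · (e × f) = 15·(-50) + 6·(-138) + 8·(-112) = -750 - 828 - 896 = -2474

-2474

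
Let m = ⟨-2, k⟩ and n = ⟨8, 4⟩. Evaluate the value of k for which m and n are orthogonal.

m · n = (-2)·8 + k·4 = -16 + 4k
Set equal to 0: 4k = 16, so k = 4.

4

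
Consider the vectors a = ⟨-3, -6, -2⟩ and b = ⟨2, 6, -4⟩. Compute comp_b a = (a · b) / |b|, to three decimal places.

a · b = (-3)·2 + (-6)·6 + (-2)·(-4) = -6 - 36 + 8 = -34
|b| = √(4 + 36 + 16) = √56 ≈ 7.4833
comp_b a = -34 / √56 ≈ -4.543

-4.543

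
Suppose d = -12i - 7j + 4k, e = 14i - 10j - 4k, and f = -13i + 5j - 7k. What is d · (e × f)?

e × f:
i: (-10)·(-7) - (-4)·5 = 70 - (-20) = 90
j: (-4)·(-13) - 14·(-7) = 52 - (-98) = 150
k: 14·5 - (-10)·(-13) = 70 - 130 = -60
e × f = (90, 150, -60)
d · (e × f) = (-12)·90 + (-7)·150 + 4·(-60) = -1080 - 1050 - 240 = -2370

-2370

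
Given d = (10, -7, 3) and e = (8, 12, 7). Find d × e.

i: (-7)·7 - 3·12 = -49 - 36 = -85
j: 3·8 - 10·7 = 24 - 70 = -46
k: 10·12 - (-7)·8 = 120 - (-56) = 176
d × e = (-85, -46, 176)

(-85, -46, 176)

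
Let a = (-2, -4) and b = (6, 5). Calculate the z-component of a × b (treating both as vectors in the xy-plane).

14

(-2)·5 - (-4)·6 = -10 - (-24) = 14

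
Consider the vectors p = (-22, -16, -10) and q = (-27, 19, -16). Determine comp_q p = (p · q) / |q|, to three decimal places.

12.266

p · q = (-22)·(-27) + (-16)·19 + (-10)·(-16) = 594 - 304 + 160 = 450
|q| = √(729 + 361 + 256) = √1346 ≈ 36.6879
comp_q p = 450 / √1346 ≈ 12.266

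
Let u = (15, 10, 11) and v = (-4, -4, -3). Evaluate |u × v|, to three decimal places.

24.434

i: 10·(-3) - 11·(-4) = -30 - (-44) = 14
j: 11·(-4) - 15·(-3) = -44 - (-45) = 1
k: 15·(-4) - 10·(-4) = -60 - (-40) = -20
u × v = (14, 1, -20)
|u × v| = √(14² + 1² + (-20)²) = √597 ≈ 24.4336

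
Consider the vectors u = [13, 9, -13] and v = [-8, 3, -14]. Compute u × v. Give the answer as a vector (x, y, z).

(-87, 286, 111)

i: 9·(-14) - (-13)·3 = -126 - (-39) = -87
j: (-13)·(-8) - 13·(-14) = 104 - (-182) = 286
k: 13·3 - 9·(-8) = 39 - (-72) = 111
u × v = (-87, 286, 111)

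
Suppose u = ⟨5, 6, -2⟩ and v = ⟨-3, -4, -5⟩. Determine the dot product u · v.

-29

u · v = 5·(-3) + 6·(-4) + (-2)·(-5) = -15 - 24 + 10 = -29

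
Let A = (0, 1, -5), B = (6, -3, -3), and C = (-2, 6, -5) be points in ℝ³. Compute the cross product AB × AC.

(-10, -4, 22)

AB = (6, -4, 2)
AC = (-2, 5, 0)
i: (-4)·0 - 2·5 = 0 - 10 = -10
j: 2·(-2) - 6·0 = -4 - 0 = -4
k: 6·5 - (-4)·(-2) = 30 - 8 = 22
AB × AC = (-10, -4, 22)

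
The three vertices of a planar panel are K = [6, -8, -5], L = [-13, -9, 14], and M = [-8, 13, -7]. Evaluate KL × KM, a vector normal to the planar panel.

(-397, -304, -413)

KL = (-19, -1, 19)
KM = (-14, 21, -2)
i: (-1)·(-2) - 19·21 = 2 - 399 = -397
j: 19·(-14) - (-19)·(-2) = -266 - 38 = -304
k: (-19)·21 - (-1)·(-14) = -399 - 14 = -413
KL × KM = (-397, -304, -413)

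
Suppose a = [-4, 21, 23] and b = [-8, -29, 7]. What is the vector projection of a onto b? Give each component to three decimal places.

a · b = (-4)·(-8) + 21·(-29) + 23·7 = 32 - 609 + 161 = -416
|b|² = 64 + 841 + 49 = 954
proj_b a = (-416/954) · (-8, -29, 7) ≈ (3.488, 12.646, -3.052)

(3.488, 12.646, -3.052)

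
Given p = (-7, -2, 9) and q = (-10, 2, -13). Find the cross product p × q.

(8, -181, -34)

i: (-2)·(-13) - 9·2 = 26 - 18 = 8
j: 9·(-10) - (-7)·(-13) = -90 - 91 = -181
k: (-7)·2 - (-2)·(-10) = -14 - 20 = -34
p × q = (8, -181, -34)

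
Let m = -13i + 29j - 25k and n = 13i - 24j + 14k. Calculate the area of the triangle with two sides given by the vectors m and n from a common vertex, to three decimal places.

i: 29·14 - (-25)·(-24) = 406 - 600 = -194
j: (-25)·13 - (-13)·14 = -325 - (-182) = -143
k: (-13)·(-24) - 29·13 = 312 - 377 = -65
m × n = (-194, -143, -65)
|m × n| = √((-194)² + (-143)² + (-65)²) = √62310 ≈ 249.6197
area = ½ · 249.6197 ≈ 124.810

124.810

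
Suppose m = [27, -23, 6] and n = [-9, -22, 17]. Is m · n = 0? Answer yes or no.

m · n = 27·(-9) + (-23)·(-22) + 6·17 = -243 + 506 + 102 = 365
Nonzero, so the vectors are not orthogonal.

no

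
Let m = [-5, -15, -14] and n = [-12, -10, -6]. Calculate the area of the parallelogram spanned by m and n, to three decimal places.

i: (-15)·(-6) - (-14)·(-10) = 90 - 140 = -50
j: (-14)·(-12) - (-5)·(-6) = 168 - 30 = 138
k: (-5)·(-10) - (-15)·(-12) = 50 - 180 = -130
m × n = (-50, 138, -130)
|m × n| = √((-50)² + 138² + (-130)²) = √38444 ≈ 196.0714

196.071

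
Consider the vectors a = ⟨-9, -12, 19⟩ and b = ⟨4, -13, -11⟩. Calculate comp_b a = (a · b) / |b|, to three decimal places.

a · b = (-9)·4 + (-12)·(-13) + 19·(-11) = -36 + 156 - 209 = -89
|b| = √(16 + 169 + 121) = √306 ≈ 17.4929
comp_b a = -89 / √306 ≈ -5.088

-5.088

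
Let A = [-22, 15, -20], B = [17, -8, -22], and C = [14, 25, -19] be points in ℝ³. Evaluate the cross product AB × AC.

(-3, -111, 1218)

AB = (39, -23, -2)
AC = (36, 10, 1)
i: (-23)·1 - (-2)·10 = -23 - (-20) = -3
j: (-2)·36 - 39·1 = -72 - 39 = -111
k: 39·10 - (-23)·36 = 390 - (-828) = 1218
AB × AC = (-3, -111, 1218)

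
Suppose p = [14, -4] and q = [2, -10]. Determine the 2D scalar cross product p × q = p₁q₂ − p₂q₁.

-132

14·(-10) - (-4)·2 = -140 - (-8) = -132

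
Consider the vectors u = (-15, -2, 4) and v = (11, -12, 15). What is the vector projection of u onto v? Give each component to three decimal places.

u · v = (-15)·11 + (-2)·(-12) + 4·15 = -165 + 24 + 60 = -81
|v|² = 121 + 144 + 225 = 490
proj_v u = (-81/490) · (11, -12, 15) ≈ (-1.818, 1.984, -2.480)

(-1.818, 1.984, -2.480)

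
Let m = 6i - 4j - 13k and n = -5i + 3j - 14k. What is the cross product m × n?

i: (-4)·(-14) - (-13)·3 = 56 - (-39) = 95
j: (-13)·(-5) - 6·(-14) = 65 - (-84) = 149
k: 6·3 - (-4)·(-5) = 18 - 20 = -2
m × n = (95, 149, -2)

(95, 149, -2)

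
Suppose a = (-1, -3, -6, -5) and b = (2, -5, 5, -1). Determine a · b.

-12

a · b = (-1)·2 + (-3)·(-5) + (-6)·5 + (-5)·(-1) = -2 + 15 - 30 + 5 = -12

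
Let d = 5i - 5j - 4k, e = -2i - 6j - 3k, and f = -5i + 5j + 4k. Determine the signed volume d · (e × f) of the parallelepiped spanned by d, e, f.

0

e × f:
i: (-6)·4 - (-3)·5 = -24 - (-15) = -9
j: (-3)·(-5) - (-2)·4 = 15 - (-8) = 23
k: (-2)·5 - (-6)·(-5) = -10 - 30 = -40
e × f = (-9, 23, -40)
d · (e × f) = 5·(-9) + (-5)·23 + (-4)·(-40) = -45 - 115 + 160 = 0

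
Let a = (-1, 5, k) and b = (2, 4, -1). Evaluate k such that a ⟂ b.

18

a · b = (-1)·2 + 5·4 + k·(-1) = 18 - 1k
Set equal to 0: -1k = -18, so k = 18.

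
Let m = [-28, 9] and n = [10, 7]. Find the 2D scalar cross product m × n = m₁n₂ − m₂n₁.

-286

(-28)·7 - 9·10 = -196 - 90 = -286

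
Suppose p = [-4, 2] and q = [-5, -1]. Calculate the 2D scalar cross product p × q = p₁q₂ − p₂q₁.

14

(-4)·(-1) - 2·(-5) = 4 - (-10) = 14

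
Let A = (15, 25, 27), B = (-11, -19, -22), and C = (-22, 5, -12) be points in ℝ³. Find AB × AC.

AB = (-26, -44, -49)
AC = (-37, -20, -39)
i: (-44)·(-39) - (-49)·(-20) = 1716 - 980 = 736
j: (-49)·(-37) - (-26)·(-39) = 1813 - 1014 = 799
k: (-26)·(-20) - (-44)·(-37) = 520 - 1628 = -1108
AB × AC = (736, 799, -1108)

(736, 799, -1108)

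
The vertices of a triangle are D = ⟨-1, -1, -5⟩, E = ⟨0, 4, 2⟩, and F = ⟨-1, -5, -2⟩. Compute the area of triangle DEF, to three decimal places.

DE = (1, 5, 7),  DF = (0, -4, 3)
i: 5·3 - 7·(-4) = 15 - (-28) = 43
j: 7·0 - 1·3 = 0 - 3 = -3
k: 1·(-4) - 5·0 = -4 - 0 = -4
DE × DF = (43, -3, -4)
|DE × DF| = √1874 ≈ 43.2897
area = ½ · 43.2897 ≈ 21.645

21.645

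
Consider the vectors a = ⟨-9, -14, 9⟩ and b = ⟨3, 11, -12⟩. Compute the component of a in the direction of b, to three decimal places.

a · b = (-9)·3 + (-14)·11 + 9·(-12) = -27 - 154 - 108 = -289
|b| = √(9 + 121 + 144) = √274 ≈ 16.5529
comp_b a = -289 / √274 ≈ -17.459

-17.459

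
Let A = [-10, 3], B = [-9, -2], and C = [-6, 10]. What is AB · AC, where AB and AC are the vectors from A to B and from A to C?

-31

AB = B − A = (1, -5)
AC = C − A = (4, 7)
AB · AC = 1·4 + (-5)·7 = 4 - 35 = -31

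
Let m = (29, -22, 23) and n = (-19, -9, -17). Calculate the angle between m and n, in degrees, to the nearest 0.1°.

129.7

m · n = 29·(-19) + (-22)·(-9) + 23·(-17) = -551 + 198 - 391 = -744
|m|² = 841 + 484 + 529 = 1854,  |m| = √1854 ≈ 43.058100
|n|² = 361 + 81 + 289 = 731,  |n| = √731 ≈ 27.037012
cos θ = -744 / (43.058100 · 27.037012) ≈ -0.63909
θ = arccos(-0.63909) ≈ 129.7°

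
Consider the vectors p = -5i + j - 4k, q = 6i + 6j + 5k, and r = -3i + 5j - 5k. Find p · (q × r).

98

q × r:
i: 6·(-5) - 5·5 = -30 - 25 = -55
j: 5·(-3) - 6·(-5) = -15 - (-30) = 15
k: 6·5 - 6·(-3) = 30 - (-18) = 48
q × r = (-55, 15, 48)
p · (q × r) = (-5)·(-55) + 1·15 + (-4)·48 = 275 + 15 - 192 = 98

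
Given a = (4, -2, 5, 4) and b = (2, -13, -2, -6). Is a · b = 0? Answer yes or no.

a · b = 4·2 + (-2)·(-13) + 5·(-2) + 4·(-6) = 8 + 26 - 10 - 24 = 0
Zero, so the vectors are orthogonal.

yes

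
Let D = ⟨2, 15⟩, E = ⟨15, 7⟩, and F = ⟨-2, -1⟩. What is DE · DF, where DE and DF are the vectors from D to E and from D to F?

76

DE = E − D = (13, -8)
DF = F − D = (-4, -16)
DE · DF = 13·(-4) + (-8)·(-16) = -52 + 128 = 76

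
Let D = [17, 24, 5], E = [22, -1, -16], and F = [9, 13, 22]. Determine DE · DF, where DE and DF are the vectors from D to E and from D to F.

DE = E − D = (5, -25, -21)
DF = F − D = (-8, -11, 17)
DE · DF = 5·(-8) + (-25)·(-11) + (-21)·17 = -40 + 275 - 357 = -122

-122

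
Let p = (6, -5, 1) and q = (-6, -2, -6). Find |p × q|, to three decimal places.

i: (-5)·(-6) - 1·(-2) = 30 - (-2) = 32
j: 1·(-6) - 6·(-6) = -6 - (-36) = 30
k: 6·(-2) - (-5)·(-6) = -12 - 30 = -42
p × q = (32, 30, -42)
|p × q| = √(32² + 30² + (-42)²) = √3688 ≈ 60.7289

60.729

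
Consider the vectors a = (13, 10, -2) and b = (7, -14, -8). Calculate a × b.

(-108, 90, -252)

i: 10·(-8) - (-2)·(-14) = -80 - 28 = -108
j: (-2)·7 - 13·(-8) = -14 - (-104) = 90
k: 13·(-14) - 10·7 = -182 - 70 = -252
a × b = (-108, 90, -252)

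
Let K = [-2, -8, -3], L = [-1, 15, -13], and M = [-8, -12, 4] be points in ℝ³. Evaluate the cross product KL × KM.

KL = (1, 23, -10)
KM = (-6, -4, 7)
i: 23·7 - (-10)·(-4) = 161 - 40 = 121
j: (-10)·(-6) - 1·7 = 60 - 7 = 53
k: 1·(-4) - 23·(-6) = -4 - (-138) = 134
KL × KM = (121, 53, 134)

(121, 53, 134)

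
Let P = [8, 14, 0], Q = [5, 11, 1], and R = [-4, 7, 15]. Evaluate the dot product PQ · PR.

72

PQ = Q − P = (-3, -3, 1)
PR = R − P = (-12, -7, 15)
PQ · PR = (-3)·(-12) + (-3)·(-7) + 1·15 = 36 + 21 + 15 = 72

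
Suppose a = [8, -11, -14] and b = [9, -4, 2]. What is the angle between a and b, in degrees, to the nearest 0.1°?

63.3

a · b = 8·9 + (-11)·(-4) + (-14)·2 = 72 + 44 - 28 = 88
|a|² = 64 + 121 + 196 = 381,  |a| = √381 ≈ 19.519221
|b|² = 81 + 16 + 4 = 101,  |b| = √101 ≈ 10.049876
cos θ = 88 / (19.519221 · 10.049876) ≈ 0.44860
θ = arccos(0.44860) ≈ 63.3°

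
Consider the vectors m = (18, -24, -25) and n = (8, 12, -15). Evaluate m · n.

231

m · n = 18·8 + (-24)·12 + (-25)·(-15) = 144 - 288 + 375 = 231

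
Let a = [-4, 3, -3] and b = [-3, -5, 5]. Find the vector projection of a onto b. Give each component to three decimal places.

a · b = (-4)·(-3) + 3·(-5) + (-3)·5 = 12 - 15 - 15 = -18
|b|² = 9 + 25 + 25 = 59
proj_b a = (-18/59) · (-3, -5, 5) ≈ (0.915, 1.525, -1.525)

(0.915, 1.525, -1.525)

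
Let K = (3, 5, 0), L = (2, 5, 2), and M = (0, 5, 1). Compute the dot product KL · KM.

KL = L − K = (-1, 0, 2)
KM = M − K = (-3, 0, 1)
KL · KM = (-1)·(-3) + 0·0 + 2·1 = 3 + 0 + 2 = 5

5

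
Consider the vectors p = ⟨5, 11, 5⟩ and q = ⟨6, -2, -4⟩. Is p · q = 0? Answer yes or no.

p · q = 5·6 + 11·(-2) + 5·(-4) = 30 - 22 - 20 = -12
Nonzero, so the vectors are not orthogonal.

no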